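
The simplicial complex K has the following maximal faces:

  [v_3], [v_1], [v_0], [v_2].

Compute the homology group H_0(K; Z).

H_0 ≅ Z^4.

We work with the vertex ordering v_0 < v_1 < v_2 < v_3. The simplices of K, each written with vertices in increasing order, are:

  0-simplices (4): [v_0], [v_1], [v_2], [v_3]

Hence C_0 ≅ Z^4.

Computing H_k = (kernel of ∂_k) / (image of ∂_{k+1}):

  H_0: rank C_0 − rank ∂_1 = 4 − 0 = 4, and there is no ∂_1, so H_0 ≅ Z^4.

(K is a triangulation of a set of 4 points.)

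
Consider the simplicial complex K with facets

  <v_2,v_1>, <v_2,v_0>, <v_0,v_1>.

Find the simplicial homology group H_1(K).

Order the vertices as v_0 < v_1 < v_2. Listing each simplex with vertices in this order, K has dimension 1 with simplices:

  0-simplices (3): [v_0], [v_1], [v_2]
  1-simplices (3): [v_0,v_1], [v_0,v_2], [v_1,v_2]

so the chain groups are C_0 ≅ Z^3, C_1 ≅ Z^3.

The boundary map ∂_1: C_1 → C_0 sends each edge [p,q] (with p < q) to q − p.
As a 3×3 matrix over Z this has rank 2, with invariant factors (1,1).

From H_k ≅ ker(∂_k) / im(∂_{k+1}) we obtain:

  H_1: rank ker ∂_1 − rank ∂_2 = (3 − 2) − 0 = 1, and there is no ∂_2, so H_1 = Z.

(K is a triangulation of the circle S^1.)

H_1 ≅ Z.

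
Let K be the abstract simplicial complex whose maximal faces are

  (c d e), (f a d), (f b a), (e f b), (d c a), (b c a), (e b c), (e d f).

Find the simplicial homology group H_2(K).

Order the vertices as a < b < c < d < e < f. Listing each simplex with vertices in this order, K has dimension 2 with simplices:

  0-simplices (6): a, b, c, d, e, f
  1-simplices (12): ab, ac, ad, af, bc, be, bf, cd, ce, de, df, ef
  2-simplices (8): abc, abf, acd, adf, bce, bef, cde, def

giving chain groups C_0 ≅ Z^6, C_1 ≅ Z^12, C_2 ≅ Z^8.

∂_1: C_1 → C_0 sends each edge [p,q] (with p < q) to q − p.
This gives a 6×12 integer matrix of rank 5; reducing to Smith normal form yields diagonal entries (1,1,1,1,1).

The boundary map ∂_2: C_2 → C_1 acts by ∂[p,q,r] = [q,r] − [p,r] + [p,q]. For instance
  ∂acd = cd − ad + ac,
  ∂bce = ce − be + bc.
As a 12×8 matrix over Z this has rank 7, with invariant factors (1,1,1,1,1,1,1).

Reading off H_k = ker ∂_k / im ∂_{k+1}:

  H_2: rank ker ∂_2 − rank ∂_3 = (8 − 7) − 0 = 1, and there is no ∂_3, so H_2 = Z.

(K is a triangulation of the 2-sphere S^2.)

H_2 = Z.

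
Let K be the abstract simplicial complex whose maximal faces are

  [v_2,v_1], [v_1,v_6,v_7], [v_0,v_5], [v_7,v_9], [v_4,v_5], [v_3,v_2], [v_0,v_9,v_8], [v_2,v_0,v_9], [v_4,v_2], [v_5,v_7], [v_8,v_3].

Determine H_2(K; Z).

H_2 = 0.

Take the total order v_0 < v_1 < v_2 < v_3 < v_4 < v_5 < v_6 < v_7 < v_8 < v_9 on the vertex set. Then K (dimension 2) consists of the simplices:

  0-simplices (10): [v_0], [v_1], [v_2], [v_3], [v_4], [v_5], [v_6], [v_7], [v_8], [v_9]
  1-simplices (16): (16 of them)
  2-simplices (3): [v_0,v_2,v_9], [v_0,v_8,v_9], [v_1,v_6,v_7]

so the chain groups are C_0 ≅ Z^10, C_1 ≅ Z^16, C_2 ≅ Z^3.

∂_1: C_1 → C_0 is given by ∂[p,q] = [q] − [p].
This gives a 10×16 integer matrix of rank 9; reducing to Smith normal form yields diagonal entries (1,1,1,1,1,1,1,1,1).

∂_2: C_2 → C_1 sends each 2-simplex [p,q,r] to [q,r] − [p,r] + [p,q]. For instance
  ∂[v_1,v_6,v_7] = [v_6,v_7] − [v_1,v_7] + [v_1,v_6],
  ∂[v_0,v_8,v_9] = [v_8,v_9] − [v_0,v_9] + [v_0,v_8].
The 16×3 boundary matrix has rank 3 and Smith normal form diag(1,1,1).

Now H_k = ker ∂_k / im ∂_{k+1}, so:

  H_2: rank ker ∂_2 − rank ∂_3 = (3 − 3) − 0 = 0, and there is no ∂_3, so H_2 ≅ 0.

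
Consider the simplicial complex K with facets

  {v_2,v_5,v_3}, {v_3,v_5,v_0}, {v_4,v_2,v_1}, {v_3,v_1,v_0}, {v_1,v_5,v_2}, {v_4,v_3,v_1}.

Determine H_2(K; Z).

H_2 = 0.

Fix the vertex order v_0 < v_1 < v_2 < v_3 < v_4 < v_5 and write every simplex with vertices in increasing order. Then dim K = 2 and the simplices of K are:

  0-simplices (6): [v_0], [v_1], [v_2], [v_3], [v_4], [v_5]
  1-simplices (12): [v_0,v_1], [v_0,v_3], [v_0,v_5], [v_1,v_2], [v_1,v_3], [v_1,v_4], [v_1,v_5], [v_2,v_3], [v_2,v_4], [v_2,v_5], [v_3,v_4], [v_3,v_5]
  2-simplices (6): [v_0,v_1,v_3], [v_0,v_3,v_5], [v_1,v_2,v_4], [v_1,v_2,v_5], [v_1,v_3,v_4], [v_2,v_3,v_5]

Hence C_0 ≅ Z^6, C_1 ≅ Z^12, C_2 ≅ Z^6.

Boundary ∂_1: C_1 → C_0 maps an edge to its endpoints' difference, ∂[p,q] = q − p. For instance
  ∂[v_2,v_3] = [v_3] − [v_2].
The resulting 6×12 matrix has rank 5, and its Smith normal form has invariant factors (1,1,1,1,1).

∂_2: C_2 → C_1 maps a triangle to the signed sum of its edges. For instance
  ∂[v_1,v_3,v_4] = [v_3,v_4] − [v_1,v_4] + [v_1,v_3],
  ∂[v_0,v_3,v_5] = [v_3,v_5] − [v_0,v_5] + [v_0,v_3].
The 12×6 boundary matrix has rank 6 and Smith normal form diag(1,1,1,1,1,1).

From H_k ≅ ker(∂_k) / im(∂_{k+1}) we obtain:

  H_2: rank ker ∂_2 − rank ∂_3 = (6 − 6) − 0 = 0, and there is no ∂_3, so H_2 = 0.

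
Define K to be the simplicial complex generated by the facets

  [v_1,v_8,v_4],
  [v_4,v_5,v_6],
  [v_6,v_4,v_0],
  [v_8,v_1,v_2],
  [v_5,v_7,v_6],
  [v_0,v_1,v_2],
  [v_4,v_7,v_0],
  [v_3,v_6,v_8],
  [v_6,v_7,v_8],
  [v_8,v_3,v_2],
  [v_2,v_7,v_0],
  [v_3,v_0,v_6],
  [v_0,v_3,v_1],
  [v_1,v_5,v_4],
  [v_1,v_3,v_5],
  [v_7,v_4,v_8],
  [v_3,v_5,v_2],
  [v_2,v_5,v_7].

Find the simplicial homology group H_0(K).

Take the total order v_0 < v_1 < v_2 < v_3 < v_4 < v_5 < v_6 < v_7 < v_8 on the vertex set. Then K (dimension 2) consists of the simplices:

  0-simplices (9): [v_0], [v_1], [v_2], [v_3], [v_4], [v_5], [v_6], [v_7], [v_8]
  1-simplices (27): (27 of them)
  2-simplices (18): (18 of them)

giving chain groups C_0 ≅ Z^9, C_1 ≅ Z^27, C_2 ≅ Z^18.

Boundary ∂_1: C_1 → C_0 maps an edge to its endpoints' difference, ∂[p,q] = q − p.
The 9×27 boundary matrix has rank 8 and Smith normal form diag(1,1,1,1,1,1,1,1).

The boundary map ∂_2: C_2 → C_1 sends each 2-simplex [p,q,r] to [q,r] − [p,r] + [p,q]. For instance
  ∂[v_0,v_4,v_7] = [v_4,v_7] − [v_0,v_7] + [v_0,v_4],
  ∂[v_2,v_5,v_7] = [v_5,v_7] − [v_2,v_7] + [v_2,v_5].
As a 27×18 matrix over Z this has rank 18, with invariant factors (1,1,1,1,1,1,1,1,1,1,1,1,1,1,1,1,1,2).

From H_k ≅ ker(∂_k) / im(∂_{k+1}) we obtain:

  H_0: rank C_0 − rank ∂_1 = 9 − 8 = 1, and the invariant factors of ∂_1 are all 1, so H_0 ≅ Z.

(K is a triangulation of the Klein bottle.)

H_0 = Z.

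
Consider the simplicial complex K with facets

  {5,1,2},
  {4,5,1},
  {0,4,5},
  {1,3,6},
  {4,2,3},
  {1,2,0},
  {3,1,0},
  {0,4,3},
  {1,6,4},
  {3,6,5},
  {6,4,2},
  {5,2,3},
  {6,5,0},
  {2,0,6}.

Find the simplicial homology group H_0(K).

Take the total order 0 < 1 < 2 < 3 < 4 < 5 < 6 on the vertex set. Then K (dimension 2) consists of the simplices:

  0-simplices (7): [0], [1], [2], [3], [4], [5], [6]
  1-simplices (21): [0,1], [0,2], [0,3], [0,4], [0,5], [0,6], [1,2], [1,3], [1,4], [1,5], [1,6], [2,3], [2,4], [2,5], [2,6], [3,4], [3,5], [3,6], [4,5], [4,6], [5,6]
  2-simplices (14): [0,1,2], [0,1,3], [0,2,6], [0,3,4], [0,4,5], [0,5,6], [1,2,5], [1,3,6], [1,4,5], [1,4,6], [2,3,4], [2,3,5], [2,4,6], [3,5,6]

so the chain groups are C_0 ≅ Z^7, C_1 ≅ Z^21, C_2 ≅ Z^14.

∂_1: C_1 → C_0 is given by ∂[p,q] = [q] − [p].
The 7×21 boundary matrix has rank 6 and Smith normal form diag(1,1,1,1,1,1).

The boundary map ∂_2: C_2 → C_1 sends each 2-simplex [p,q,r] to [q,r] − [p,r] + [p,q]. For instance
  ∂[1,4,5] = [4,5] − [1,5] + [1,4],
  ∂[0,2,6] = [2,6] − [0,6] + [0,2].
As a 21×14 matrix over Z this has rank 13, with invariant factors (1,1,1,1,1,1,1,1,1,1,1,1,1).

Reading off H_k = ker ∂_k / im ∂_{k+1}:

  H_0: rank C_0 − rank ∂_1 = 7 − 6 = 1, and the invariant factors of ∂_1 are all 1, so H_0 ≅ Z.

H_0 = Z.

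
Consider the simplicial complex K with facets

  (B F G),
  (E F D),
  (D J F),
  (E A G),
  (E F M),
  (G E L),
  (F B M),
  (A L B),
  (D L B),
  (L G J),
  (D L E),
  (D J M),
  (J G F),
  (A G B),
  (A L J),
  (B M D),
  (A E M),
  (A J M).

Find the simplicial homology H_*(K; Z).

K has 9 vertices, 27 edges, 18 triangles.
rank ∂_0 = 0, rank ∂_1 = 8 ⇒ b_0 = 9 − 0 − 8 = 1; all invariant factors of ∂_1 are 1 so no torsion. So H_0 ≅ Z.
rank ∂_1 = 8, rank ∂_2 = 18 ⇒ b_1 = 27 − 8 − 18 = 1; ∂_2 has invariant factor(s) [2] giving torsion. So H_1 ≅ Z × Z/2.
rank ∂_2 = 18, rank ∂_3 = 0 ⇒ b_2 = 18 − 18 − 0 = 0. So H_2 ≅ 0.

H_0 = Z,  H_1 = Z × Z/2,  H_2 = 0.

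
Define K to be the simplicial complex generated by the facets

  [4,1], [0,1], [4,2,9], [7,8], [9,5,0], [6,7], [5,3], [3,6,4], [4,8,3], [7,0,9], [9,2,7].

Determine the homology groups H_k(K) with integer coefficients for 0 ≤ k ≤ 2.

Fix the vertex order 0 < 1 < 2 < 3 < 4 < 5 < 6 < 7 < 8 < 9 and write every simplex with vertices in increasing order. Then dim K = 2 and the simplices of K are:

  0-simplices (10): [0], [1], [2], [3], [4], [5], [6], [7], [8], [9]
  1-simplices (19): [0,1], [0,5], [0,7], [0,9], [1,4], [2,4], [2,7], [2,9], [3,4], [3,5], [3,6], [3,8], [4,6], [4,8], [4,9], [5,9], [6,7], [7,8], [7,9]
  2-simplices (6): [0,5,9], [0,7,9], [2,4,9], [2,7,9], [3,4,6], [3,4,8]

giving chain groups C_0 ≅ Z^10, C_1 ≅ Z^19, C_2 ≅ Z^6.

The boundary map ∂_1: C_1 → C_0 sends each edge [p,q] (with p < q) to q − p. For instance
  ∂[6,7] = [7] − [6].
The 10×19 boundary matrix has rank 9 and Smith normal form diag(1,1,1,1,1,1,1,1,1).

Boundary ∂_2: C_2 → C_1 maps a triangle to the signed sum of its edges. For instance
  ∂[2,7,9] = [7,9] − [2,9] + [2,7],
  ∂[3,4,8] = [4,8] − [3,8] + [3,4].
As a 19×6 matrix over Z this has rank 6, with invariant factors (1,1,1,1,1,1).

Reading off H_k = ker ∂_k / im ∂_{k+1}:

  H_0: rank C_0 − rank ∂_1 = 10 − 9 = 1, and the invariant factors of ∂_1 are all 1, so H_0 = Z.
  H_1: rank ker ∂_1 − rank ∂_2 = (19 − 9) − 6 = 4, and the invariant factors of ∂_2 are all 1, so H_1 = Z^4.
  H_2: rank ker ∂_2 − rank ∂_3 = (6 − 6) − 0 = 0, and there is no ∂_3, so H_2 = 0.

As a check, the Euler characteristic is 10 − 19 + 6 = -3, which agrees with 1 − 4 + 0 = -3.

H_0 = Z,  H_1 = Z^4,  H_2 = 0.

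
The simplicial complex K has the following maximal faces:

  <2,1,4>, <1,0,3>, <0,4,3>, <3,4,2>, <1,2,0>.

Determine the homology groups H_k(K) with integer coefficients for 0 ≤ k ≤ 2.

H_0 = Z,  H_1 = Z,  H_2 = 0.

Order the vertices as 0 < 1 < 2 < 3 < 4. Listing each simplex with vertices in this order, K has dimension 2 with simplices:

  0-simplices (5): [0], [1], [2], [3], [4]
  1-simplices (10): [0,1], [0,2], [0,3], [0,4], [1,2], [1,3], [1,4], [2,3], [2,4], [3,4]
  2-simplices (5): [0,1,2], [0,1,3], [0,3,4], [1,2,4], [2,3,4]

Hence C_0 ≅ Z^5, C_1 ≅ Z^10, C_2 ≅ Z^5.

Boundary ∂_1: C_1 → C_0 is given by ∂[p,q] = [q] − [p]. For instance
  ∂[2,4] = [4] − [2].
This gives a 5×10 integer matrix of rank 4; reducing to Smith normal form yields diagonal entries (1,1,1,1).

∂_2: C_2 → C_1 acts by ∂[p,q,r] = [q,r] − [p,r] + [p,q]. For instance
  ∂[0,3,4] = [3,4] − [0,4] + [0,3],
  ∂[0,1,3] = [1,3] − [0,3] + [0,1].
As a 10×5 matrix over Z this has rank 5, with invariant factors (1,1,1,1,1).

Now H_k = ker ∂_k / im ∂_{k+1}, so:

  H_0: rank C_0 − rank ∂_1 = 5 − 4 = 1, and the invariant factors of ∂_1 are all 1, so H_0 ≅ Z.
  H_1: rank ker ∂_1 − rank ∂_2 = (10 − 4) − 5 = 1, and the invariant factors of ∂_2 are all 1, so H_1 ≅ Z.
  H_2: rank ker ∂_2 − rank ∂_3 = (5 − 5) − 0 = 0, and there is no ∂_3, so H_2 ≅ 0.

(K is a triangulation of the Möbius band.)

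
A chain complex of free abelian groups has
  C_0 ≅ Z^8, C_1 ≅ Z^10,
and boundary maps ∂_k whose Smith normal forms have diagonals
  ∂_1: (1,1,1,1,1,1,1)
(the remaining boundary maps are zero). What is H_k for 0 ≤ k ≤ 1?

H_0 = Z,  H_1 = Z^3.

H_0: b_0 = 8 − 0 − 7 = 1; torsion from ∂_1 factors > 1: none. So H_0 = Z.
H_1: b_1 = 10 − 7 − 0 = 3; torsion from ∂_2 factors > 1: none. So H_1 = Z^3.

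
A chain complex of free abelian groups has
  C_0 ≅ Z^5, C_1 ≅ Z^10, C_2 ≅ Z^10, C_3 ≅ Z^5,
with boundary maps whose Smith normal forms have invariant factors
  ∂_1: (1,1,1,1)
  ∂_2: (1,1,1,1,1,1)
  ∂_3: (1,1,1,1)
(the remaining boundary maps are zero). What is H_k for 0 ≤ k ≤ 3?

H_0: b_0 = 5 − 0 − 4 = 1; torsion from ∂_1 factors > 1: none. So H_0 ≅ Z.
H_1: b_1 = 10 − 4 − 6 = 0; torsion from ∂_2 factors > 1: none. So H_1 ≅ 0.
H_2: b_2 = 10 − 6 − 4 = 0; torsion from ∂_3 factors > 1: none. So H_2 ≅ 0.
H_3: b_3 = 5 − 4 − 0 = 1; torsion from ∂_4 factors > 1: none. So H_3 ≅ Z.

H_0 ≅ Z,  H_1 = 0,  H_2 = 0,  H_3 ≅ Z.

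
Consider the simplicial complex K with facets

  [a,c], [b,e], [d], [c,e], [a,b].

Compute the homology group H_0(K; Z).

H_0 ≅ Z^2.

Fix the vertex order a < b < c < d < e and write every simplex with vertices in increasing order. Then dim K = 1 and the simplices of K are:

  0-simplices (5): a, b, c, d, e
  1-simplices (4): ab, ac, be, ce

Hence C_0 ≅ Z^5, C_1 ≅ Z^4.

The boundary map ∂_1: C_1 → C_0 is given by ∂[p,q] = [q] − [p].
This gives a 5×4 integer matrix of rank 3; reducing to Smith normal form yields diagonal entries (1,1,1).

Computing H_k = (kernel of ∂_k) / (image of ∂_{k+1}):

  H_0: rank C_0 − rank ∂_1 = 5 − 3 = 2, and the invariant factors of ∂_1 are all 1, so H_0 ≅ Z^2.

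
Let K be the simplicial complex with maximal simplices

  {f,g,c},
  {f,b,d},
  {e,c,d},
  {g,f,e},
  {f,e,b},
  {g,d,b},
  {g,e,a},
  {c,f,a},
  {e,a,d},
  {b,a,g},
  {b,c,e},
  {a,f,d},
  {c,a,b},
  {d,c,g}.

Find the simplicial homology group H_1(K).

H_1 = Z^2.

Take the total order a < b < c < d < e < f < g on the vertex set. Then K (dimension 2) consists of the simplices:

  0-simplices (7): a, b, c, d, e, f, g
  1-simplices (21): ab, ac, ad, ae, af, ag, bc, bd, be, bf, bg, cd, ce, cf, cg, de, df, dg, ef, eg, fg
  2-simplices (14): abc, abg, acf, ade, adf, aeg, bce, bdf, bdg, bef, cde, cdg, cfg, efg

giving chain groups C_0 ≅ Z^7, C_1 ≅ Z^21, C_2 ≅ Z^14.

Boundary ∂_1: C_1 → C_0 sends each edge [p,q] (with p < q) to q − p. For instance
  ∂ag = g − a.
This gives a 7×21 integer matrix of rank 6; reducing to Smith normal form yields diagonal entries (1,1,1,1,1,1).

The boundary map ∂_2: C_2 → C_1 acts by ∂[p,q,r] = [q,r] − [p,r] + [p,q]. For instance
  ∂bdf = df − bf + bd,
  ∂abc = bc − ac + ab.
The 21×14 boundary matrix has rank 13 and Smith normal form diag(1,1,1,1,1,1,1,1,1,1,1,1,1).

Reading off H_k = ker ∂_k / im ∂_{k+1}:

  H_1: rank ker ∂_1 − rank ∂_2 = (21 − 6) − 13 = 2, and the invariant factors of ∂_2 are all 1, so H_1 = Z^2.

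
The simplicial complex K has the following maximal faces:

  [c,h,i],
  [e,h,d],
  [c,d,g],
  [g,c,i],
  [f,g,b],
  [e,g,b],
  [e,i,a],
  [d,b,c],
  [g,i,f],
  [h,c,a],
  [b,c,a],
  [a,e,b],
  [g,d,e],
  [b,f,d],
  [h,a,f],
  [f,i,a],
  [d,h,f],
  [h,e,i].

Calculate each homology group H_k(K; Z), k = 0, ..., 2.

We work with the vertex ordering a < b < c < d < e < f < g < h < i. The simplices of K, each written with vertices in increasing order, are:

  0-simplices (9): a, b, c, d, e, f, g, h, i
  1-simplices (27): ab, ac, ae, af, ah, ai, bc, bd, be, bf, bg, cd, cg, ch, ci, de, df, dg, dh, eg, eh, ei, fg, fh, fi, gi, hi
  2-simplices (18): abc, abe, ach, aei, afh, afi, bcd, bdf, beg, bfg, cdg, cgi, chi, deg, deh, dfh, ehi, fgi

giving chain groups C_0 ≅ Z^9, C_1 ≅ Z^27, C_2 ≅ Z^18.

Boundary ∂_1: C_1 → C_0 is given by ∂[p,q] = [q] − [p]. For instance
  ∂de = e − d.
As a 9×27 matrix over Z this has rank 8, with invariant factors (1,1,1,1,1,1,1,1).

The boundary map ∂_2: C_2 → C_1 maps a triangle to the signed sum of its edges. For instance
  ∂beg = eg − bg + be,
  ∂cdg = dg − cg + cd.
As a 27×18 matrix over Z this has rank 18, with invariant factors (1,1,1,1,1,1,1,1,1,1,1,1,1,1,1,1,1,2).

Computing H_k = (kernel of ∂_k) / (image of ∂_{k+1}):

  H_0: rank C_0 − rank ∂_1 = 9 − 8 = 1, and the invariant factors of ∂_1 are all 1, so H_0 = Z.
  H_1: rank ker ∂_1 − rank ∂_2 = (27 − 8) − 18 = 1, and ∂_2 has invariant factor 2 > 1, so H_1 = Z ⊕ Z/2.
  H_2: rank ker ∂_2 − rank ∂_3 = (18 − 18) − 0 = 0, and there is no ∂_3, so H_2 = 0.

H_0 = Z,  H_1 = Z ⊕ Z/2,  H_2 = 0.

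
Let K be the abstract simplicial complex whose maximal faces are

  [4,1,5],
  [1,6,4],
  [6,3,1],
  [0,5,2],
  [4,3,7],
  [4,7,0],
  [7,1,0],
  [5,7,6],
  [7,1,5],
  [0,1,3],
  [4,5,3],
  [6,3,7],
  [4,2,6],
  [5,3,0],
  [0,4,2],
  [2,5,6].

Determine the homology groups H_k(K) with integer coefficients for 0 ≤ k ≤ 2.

H_0 = Z,  H_1 = Z^2,  H_2 = Z.

We work with the vertex ordering 0 < 1 < 2 < 3 < 4 < 5 < 6 < 7. The simplices of K, each written with vertices in increasing order, are:

  0-simplices (8): [0], [1], [2], [3], [4], [5], [6], [7]
  1-simplices (24): (24 of them)
  2-simplices (16): [0,1,3], [0,1,7], [0,2,4], [0,2,5], [0,3,5], [0,4,7], [1,3,6], [1,4,5], [1,4,6], [1,5,7], [2,4,6], [2,5,6], [3,4,5], [3,4,7], [3,6,7], [5,6,7]

so the chain groups are C_0 ≅ Z^8, C_1 ≅ Z^24, C_2 ≅ Z^16.

Boundary ∂_1: C_1 → C_0 is given by ∂[p,q] = [q] − [p].
The 8×24 boundary matrix has rank 7 and Smith normal form diag(1,1,1,1,1,1,1).

∂_2: C_2 → C_1 maps a triangle to the signed sum of its edges. For instance
  ∂[0,2,5] = [2,5] − [0,5] + [0,2],
  ∂[0,1,3] = [1,3] − [0,3] + [0,1].
The resulting 24×16 matrix has rank 15, and its Smith normal form has invariant factors (1,1,1,1,1,1,1,1,1,1,1,1,1,1,1).

Now H_k = ker ∂_k / im ∂_{k+1}, so:

  H_0: rank C_0 − rank ∂_1 = 8 − 7 = 1, and the invariant factors of ∂_1 are all 1, so H_0 ≅ Z.
  H_1: rank ker ∂_1 − rank ∂_2 = (24 − 7) − 15 = 2, and the invariant factors of ∂_2 are all 1, so H_1 ≅ Z^2.
  H_2: rank ker ∂_2 − rank ∂_3 = (16 − 15) − 0 = 1, and there is no ∂_3, so H_2 ≅ Z.

As a check, the Euler characteristic is 8 − 24 + 16 = 0, which agrees with 1 − 2 + 1 = 0.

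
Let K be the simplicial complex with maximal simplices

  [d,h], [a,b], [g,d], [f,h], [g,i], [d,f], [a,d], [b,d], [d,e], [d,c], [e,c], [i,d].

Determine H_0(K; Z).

H_0 ≅ Z.

Fix the vertex order a < b < c < d < e < f < g < h < i and write every simplex with vertices in increasing order. Then dim K = 1 and the simplices of K are:

  0-simplices (9): a, b, c, d, e, f, g, h, i
  1-simplices (12): ab, ad, bd, cd, ce, de, df, dg, dh, di, fh, gi

so the chain groups are C_0 ≅ Z^9, C_1 ≅ Z^12.

Boundary ∂_1: C_1 → C_0 is given by ∂[p,q] = [q] − [p]. For instance
  ∂ab = b − a.
The resulting 9×12 matrix has rank 8, and its Smith normal form has invariant factors (1,1,1,1,1,1,1,1).

Now H_k = ker ∂_k / im ∂_{k+1}, so:

  H_0: rank C_0 − rank ∂_1 = 9 − 8 = 1, and the invariant factors of ∂_1 are all 1, so H_0 ≅ Z.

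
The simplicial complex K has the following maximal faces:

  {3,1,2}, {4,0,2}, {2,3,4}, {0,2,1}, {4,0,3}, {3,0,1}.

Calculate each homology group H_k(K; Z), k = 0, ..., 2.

Order the vertices as 0 < 1 < 2 < 3 < 4. Listing each simplex with vertices in this order, K has dimension 2 with simplices:

  0-simplices (5): [0], [1], [2], [3], [4]
  1-simplices (9): [0,1], [0,2], [0,3], [0,4], [1,2], [1,3], [2,3], [2,4], [3,4]
  2-simplices (6): [0,1,2], [0,1,3], [0,2,4], [0,3,4], [1,2,3], [2,3,4]

so the chain groups are C_0 ≅ Z^5, C_1 ≅ Z^9, C_2 ≅ Z^6.

The boundary map ∂_1: C_1 → C_0 sends each edge [p,q] (with p < q) to q − p. For instance
  ∂[1,2] = [2] − [1].
The 5×9 boundary matrix has rank 4 and Smith normal form diag(1,1,1,1).

∂_2: C_2 → C_1 acts by ∂[p,q,r] = [q,r] − [p,r] + [p,q]. For instance
  ∂[2,3,4] = [3,4] − [2,4] + [2,3],
  ∂[0,1,3] = [1,3] − [0,3] + [0,1].
The resulting 9×6 matrix has rank 5, and its Smith normal form has invariant factors (1,1,1,1,1).

Now H_k = ker ∂_k / im ∂_{k+1}, so:

  H_0: rank C_0 − rank ∂_1 = 5 − 4 = 1, and the invariant factors of ∂_1 are all 1, so H_0 = Z.
  H_1: rank ker ∂_1 − rank ∂_2 = (9 − 4) − 5 = 0, and the invariant factors of ∂_2 are all 1, so H_1 = 0.
  H_2: rank ker ∂_2 − rank ∂_3 = (6 − 5) − 0 = 1, and there is no ∂_3, so H_2 = Z.

(K is a triangulation of the 2-sphere S^2.)

H_0 ≅ Z,  H_1 = 0,  H_2 ≅ Z.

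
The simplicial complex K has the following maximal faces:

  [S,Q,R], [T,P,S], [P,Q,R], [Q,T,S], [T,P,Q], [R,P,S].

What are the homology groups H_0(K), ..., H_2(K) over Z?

H_0 ≅ Z,  H_1 = 0,  H_2 ≅ Z.

K has 5 vertices, 9 edges, 6 triangles.
rank ∂_0 = 0, rank ∂_1 = 4 ⇒ b_0 = 5 − 0 − 4 = 1; all invariant factors of ∂_1 are 1 so no torsion. So H_0 = Z.
rank ∂_1 = 4, rank ∂_2 = 5 ⇒ b_1 = 9 − 4 − 5 = 0; all invariant factors of ∂_2 are 1 so no torsion. So H_1 = 0.
rank ∂_2 = 5, rank ∂_3 = 0 ⇒ b_2 = 6 − 5 − 0 = 1. So H_2 = Z.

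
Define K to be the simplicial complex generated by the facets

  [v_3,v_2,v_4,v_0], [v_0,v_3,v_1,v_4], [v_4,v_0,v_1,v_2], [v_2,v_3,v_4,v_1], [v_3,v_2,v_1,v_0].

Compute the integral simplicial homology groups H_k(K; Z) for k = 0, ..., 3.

H_0 ≅ Z,  H_1 = 0,  H_2 = 0,  H_3 ≅ Z.

Fix the vertex order v_0 < v_1 < v_2 < v_3 < v_4 and write every simplex with vertices in increasing order. Then dim K = 3 and the simplices of K are:

  0-simplices (5): [v_0], [v_1], [v_2], [v_3], [v_4]
  1-simplices (10): [v_0,v_1], [v_0,v_2], [v_0,v_3], [v_0,v_4], [v_1,v_2], [v_1,v_3], [v_1,v_4], [v_2,v_3], [v_2,v_4], [v_3,v_4]
  2-simplices (10): [v_0,v_1,v_2], [v_0,v_1,v_3], [v_0,v_1,v_4], [v_0,v_2,v_3], [v_0,v_2,v_4], [v_0,v_3,v_4], [v_1,v_2,v_3], [v_1,v_2,v_4], [v_1,v_3,v_4], [v_2,v_3,v_4]
  3-simplices (5): [v_0,v_1,v_2,v_3], [v_0,v_1,v_2,v_4], [v_0,v_1,v_3,v_4], [v_0,v_2,v_3,v_4], [v_1,v_2,v_3,v_4]

so the chain groups are C_0 ≅ Z^5, C_1 ≅ Z^10, C_2 ≅ Z^10, C_3 ≅ Z^5.

Boundary ∂_1: C_1 → C_0 maps an edge to its endpoints' difference, ∂[p,q] = q − p. For instance
  ∂[v_0,v_2] = [v_2] − [v_0].
This gives a 5×10 integer matrix of rank 4; reducing to Smith normal form yields diagonal entries (1,1,1,1).

∂_2: C_2 → C_1 maps a triangle to the signed sum of its edges. For instance
  ∂[v_0,v_3,v_4] = [v_3,v_4] − [v_0,v_4] + [v_0,v_3],
  ∂[v_1,v_2,v_3] = [v_2,v_3] − [v_1,v_3] + [v_1,v_2].
As a 10×10 matrix over Z this has rank 6, with invariant factors (1,1,1,1,1,1).

Boundary ∂_3: C_3 → C_2 sends each 3-simplex σ to the alternating sum Σ_i (−1)^i (σ with its i-th vertex removed). For instance
  ∂[v_0,v_1,v_2,v_3] = [v_1,v_2,v_3] − [v_0,v_2,v_3] + [v_0,v_1,v_3] − [v_0,v_1,v_2],
  ∂[v_1,v_2,v_3,v_4] = [v_2,v_3,v_4] − [v_1,v_3,v_4] + [v_1,v_2,v_4] − [v_1,v_2,v_3].
The resulting 10×5 matrix has rank 4, and its Smith normal form has invariant factors (1,1,1,1).

From H_k ≅ ker(∂_k) / im(∂_{k+1}) we obtain:

  H_0: rank C_0 − rank ∂_1 = 5 − 4 = 1, and the invariant factors of ∂_1 are all 1, so H_0 ≅ Z.
  H_1: rank ker ∂_1 − rank ∂_2 = (10 − 4) − 6 = 0, and the invariant factors of ∂_2 are all 1, so H_1 ≅ 0.
  H_2: rank ker ∂_2 − rank ∂_3 = (10 − 6) − 4 = 0, and the invariant factors of ∂_3 are all 1, so H_2 ≅ 0.
  H_3: rank ker ∂_3 − rank ∂_4 = (5 − 4) − 0 = 1, and there is no ∂_4, so H_3 ≅ Z.

As a check, the Euler characteristic is 5 − 10 + 10 − 5 = 0, which agrees with 1 − 0 + 0 − 1 = 0.
(K is a triangulation of the 3-sphere S^3.)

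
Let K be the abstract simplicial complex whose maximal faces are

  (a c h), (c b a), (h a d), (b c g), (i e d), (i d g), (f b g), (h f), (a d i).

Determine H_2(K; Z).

Take the total order a < b < c < d < e < f < g < h < i on the vertex set. Then K (dimension 2) consists of the simplices:

  0-simplices (9): a, b, c, d, e, f, g, h, i
  1-simplices (18): ab, ac, ad, ah, ai, bc, bf, bg, cg, ch, de, dg, dh, di, ei, fg, fh, gi
  2-simplices (8): abc, ach, adh, adi, bcg, bfg, dei, dgi

giving chain groups C_0 ≅ Z^9, C_1 ≅ Z^18, C_2 ≅ Z^8.

The boundary map ∂_1: C_1 → C_0 sends each edge [p,q] (with p < q) to q − p.
This gives a 9×18 integer matrix of rank 8; reducing to Smith normal form yields diagonal entries (1,1,1,1,1,1,1,1).

The boundary map ∂_2: C_2 → C_1 acts by ∂[p,q,r] = [q,r] − [p,r] + [p,q]. For instance
  ∂bcg = cg − bg + bc,
  ∂ach = ch − ah + ac.
This gives a 18×8 integer matrix of rank 8; reducing to Smith normal form yields diagonal entries (1,1,1,1,1,1,1,1).

From H_k ≅ ker(∂_k) / im(∂_{k+1}) we obtain:

  H_2: rank ker ∂_2 − rank ∂_3 = (8 − 8) − 0 = 0, and there is no ∂_3, so H_2 = 0.

H_2 = 0.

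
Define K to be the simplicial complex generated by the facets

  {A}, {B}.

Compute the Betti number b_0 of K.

b_0 = 2.

K has 2 vertices.
rank ∂_0 = 0, rank ∂_1 = 0 ⇒ b_0 = 2 − 0 − 0 = 2. So H_0 = Z^2.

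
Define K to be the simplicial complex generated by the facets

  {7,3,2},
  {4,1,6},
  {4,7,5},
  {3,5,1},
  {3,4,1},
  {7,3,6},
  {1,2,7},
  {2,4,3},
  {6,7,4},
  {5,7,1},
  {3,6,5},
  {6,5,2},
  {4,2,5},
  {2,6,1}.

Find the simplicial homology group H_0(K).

Order the vertices as 1 < 2 < 3 < 4 < 5 < 6 < 7. Listing each simplex with vertices in this order, K has dimension 2 with simplices:

  0-simplices (7): [1], [2], [3], [4], [5], [6], [7]
  1-simplices (21): [1,2], [1,3], [1,4], [1,5], [1,6], [1,7], [2,3], [2,4], [2,5], [2,6], [2,7], [3,4], [3,5], [3,6], [3,7], [4,5], [4,6], [4,7], [5,6], [5,7], [6,7]
  2-simplices (14): [1,2,6], [1,2,7], [1,3,4], [1,3,5], [1,4,6], [1,5,7], [2,3,4], [2,3,7], [2,4,5], [2,5,6], [3,5,6], [3,6,7], [4,5,7], [4,6,7]

giving chain groups C_0 ≅ Z^7, C_1 ≅ Z^21, C_2 ≅ Z^14.

The boundary map ∂_1: C_1 → C_0 sends each edge [p,q] (with p < q) to q − p.
This gives a 7×21 integer matrix of rank 6; reducing to Smith normal form yields diagonal entries (1,1,1,1,1,1).

The boundary map ∂_2: C_2 → C_1 sends each 2-simplex [p,q,r] to [q,r] − [p,r] + [p,q]. For instance
  ∂[2,3,7] = [3,7] − [2,7] + [2,3],
  ∂[1,3,5] = [3,5] − [1,5] + [1,3].
The resulting 21×14 matrix has rank 13, and its Smith normal form has invariant factors (1,1,1,1,1,1,1,1,1,1,1,1,1).

Computing H_k = (kernel of ∂_k) / (image of ∂_{k+1}):

  H_0: rank C_0 − rank ∂_1 = 7 − 6 = 1, and the invariant factors of ∂_1 are all 1, so H_0 ≅ Z.

H_0 = Z.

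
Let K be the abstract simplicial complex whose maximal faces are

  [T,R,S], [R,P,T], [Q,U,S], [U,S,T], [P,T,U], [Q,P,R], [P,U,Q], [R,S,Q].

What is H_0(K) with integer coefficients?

H_0 ≅ Z.

Fix the vertex order P < Q < R < S < T < U and write every simplex with vertices in increasing order. Then dim K = 2 and the simplices of K are:

  0-simplices (6): P, Q, R, S, T, U
  1-simplices (12): PQ, PR, PT, PU, QR, QS, QU, RS, RT, ST, SU, TU
  2-simplices (8): PQR, PQU, PRT, PTU, QRS, QSU, RST, STU

giving chain groups C_0 ≅ Z^6, C_1 ≅ Z^12, C_2 ≅ Z^8.

Boundary ∂_1: C_1 → C_0 sends each edge [p,q] (with p < q) to q − p. For instance
  ∂QU = U − Q.
This gives a 6×12 integer matrix of rank 5; reducing to Smith normal form yields diagonal entries (1,1,1,1,1).

Boundary ∂_2: C_2 → C_1 maps a triangle to the signed sum of its edges. For instance
  ∂QRS = RS − QS + QR,
  ∂QSU = SU − QU + QS.
The resulting 12×8 matrix has rank 7, and its Smith normal form has invariant factors (1,1,1,1,1,1,1).

From H_k ≅ ker(∂_k) / im(∂_{k+1}) we obtain:

  H_0: rank C_0 − rank ∂_1 = 6 − 5 = 1, and the invariant factors of ∂_1 are all 1, so H_0 = Z.

(K is a triangulation of the 2-sphere S^2.)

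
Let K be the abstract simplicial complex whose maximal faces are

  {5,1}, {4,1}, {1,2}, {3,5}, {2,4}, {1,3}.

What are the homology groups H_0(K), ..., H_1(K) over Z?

H_0 ≅ Z,  H_1 ≅ Z^2.

We work with the vertex ordering 1 < 2 < 3 < 4 < 5. The simplices of K, each written with vertices in increasing order, are:

  0-simplices (5): [1], [2], [3], [4], [5]
  1-simplices (6): [1,2], [1,3], [1,4], [1,5], [2,4], [3,5]

giving chain groups C_0 ≅ Z^5, C_1 ≅ Z^6.

Boundary ∂_1: C_1 → C_0 is given by ∂[p,q] = [q] − [p]. For instance
  ∂[1,5] = [5] − [1].
The 5×6 boundary matrix has rank 4 and Smith normal form diag(1,1,1,1).

From H_k ≅ ker(∂_k) / im(∂_{k+1}) we obtain:

  H_0: rank C_0 − rank ∂_1 = 5 − 4 = 1, and the invariant factors of ∂_1 are all 1, so H_0 = Z.
  H_1: rank ker ∂_1 − rank ∂_2 = (6 − 4) − 0 = 2, and there is no ∂_2, so H_1 = Z^2.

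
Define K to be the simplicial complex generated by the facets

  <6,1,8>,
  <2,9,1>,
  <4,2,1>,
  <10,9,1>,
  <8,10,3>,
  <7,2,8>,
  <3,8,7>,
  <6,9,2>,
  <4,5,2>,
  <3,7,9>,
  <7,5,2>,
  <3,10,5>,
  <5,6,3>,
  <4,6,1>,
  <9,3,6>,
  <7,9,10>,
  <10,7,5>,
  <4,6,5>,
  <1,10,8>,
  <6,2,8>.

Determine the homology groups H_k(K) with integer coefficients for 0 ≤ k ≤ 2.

H_0 = Z,  H_1 = Z × Z/2,  H_2 = 0.

Fix the vertex order 1 < 2 < 3 < 4 < 5 < 6 < 7 < 8 < 9 < 10 and write every simplex with vertices in increasing order. Then dim K = 2 and the simplices of K are:

  0-simplices (10): [1], [2], [3], [4], [5], [6], [7], [8], [9], [10]
  1-simplices (30): (30 of them)
  2-simplices (20): (20 of them)

so the chain groups are C_0 ≅ Z^10, C_1 ≅ Z^30, C_2 ≅ Z^20.

∂_1: C_1 → C_0 is given by ∂[p,q] = [q] − [p]. For instance
  ∂[1,4] = [4] − [1].
As a 10×30 matrix over Z this has rank 9, with invariant factors (1,1,1,1,1,1,1,1,1).

∂_2: C_2 → C_1 acts by ∂[p,q,r] = [q,r] − [p,r] + [p,q]. For instance
  ∂[2,4,5] = [4,5] − [2,5] + [2,4],
  ∂[3,8,10] = [8,10] − [3,10] + [3,8].
As a 30×20 matrix over Z this has rank 20, with invariant factors (1,1,1,1,1,1,1,1,1,1,1,1,1,1,1,1,1,1,1,2).

Now H_k = ker ∂_k / im ∂_{k+1}, so:

  H_0: rank C_0 − rank ∂_1 = 10 − 9 = 1, and the invariant factors of ∂_1 are all 1, so H_0 ≅ Z.
  H_1: rank ker ∂_1 − rank ∂_2 = (30 − 9) − 20 = 1, and ∂_2 has invariant factor 2 > 1, so H_1 ≅ Z × Z/2.
  H_2: rank ker ∂_2 − rank ∂_3 = (20 − 20) − 0 = 0, and there is no ∂_3, so H_2 ≅ 0.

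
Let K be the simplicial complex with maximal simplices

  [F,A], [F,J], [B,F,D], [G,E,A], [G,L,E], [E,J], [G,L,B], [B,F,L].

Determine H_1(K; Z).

Take the total order A < B < D < E < F < G < J < L on the vertex set. Then K (dimension 2) consists of the simplices:

  0-simplices (8): A, B, D, E, F, G, J, L
  1-simplices (14): AE, AF, AG, BD, BF, BG, BL, DF, EG, EJ, EL, FJ, FL, GL
  2-simplices (5): AEG, BDF, BFL, BGL, EGL

giving chain groups C_0 ≅ Z^8, C_1 ≅ Z^14, C_2 ≅ Z^5.

The boundary map ∂_1: C_1 → C_0 sends each edge [p,q] (with p < q) to q − p.
The 8×14 boundary matrix has rank 7 and Smith normal form diag(1,1,1,1,1,1,1).

The boundary map ∂_2: C_2 → C_1 maps a triangle to the signed sum of its edges. For instance
  ∂AEG = EG − AG + AE,
  ∂BDF = DF − BF + BD.
The 14×5 boundary matrix has rank 5 and Smith normal form diag(1,1,1,1,1).

Reading off H_k = ker ∂_k / im ∂_{k+1}:

  H_1: rank ker ∂_1 − rank ∂_2 = (14 − 7) − 5 = 2, and the invariant factors of ∂_2 are all 1, so H_1 ≅ Z^2.

H_1 = Z^2.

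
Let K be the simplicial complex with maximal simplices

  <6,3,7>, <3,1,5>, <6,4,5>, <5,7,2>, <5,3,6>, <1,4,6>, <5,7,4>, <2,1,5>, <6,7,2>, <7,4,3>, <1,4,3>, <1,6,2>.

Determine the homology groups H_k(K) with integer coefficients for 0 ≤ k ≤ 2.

H_0 = Z,  H_1 = Z/2Z,  H_2 = 0.

Fix the vertex order 1 < 2 < 3 < 4 < 5 < 6 < 7 and write every simplex with vertices in increasing order. Then dim K = 2 and the simplices of K are:

  0-simplices (7): [1], [2], [3], [4], [5], [6], [7]
  1-simplices (18): [1,2], [1,3], [1,4], [1,5], [1,6], [2,5], [2,6], [2,7], [3,4], [3,5], [3,6], [3,7], [4,5], [4,6], [4,7], [5,6], [5,7], [6,7]
  2-simplices (12): [1,2,5], [1,2,6], [1,3,4], [1,3,5], [1,4,6], [2,5,7], [2,6,7], [3,4,7], [3,5,6], [3,6,7], [4,5,6], [4,5,7]

Hence C_0 ≅ Z^7, C_1 ≅ Z^18, C_2 ≅ Z^12.

The boundary map ∂_1: C_1 → C_0 sends each edge [p,q] (with p < q) to q − p. For instance
  ∂[1,6] = [6] − [1].
This gives a 7×18 integer matrix of rank 6; reducing to Smith normal form yields diagonal entries (1,1,1,1,1,1).

The boundary map ∂_2: C_2 → C_1 sends each 2-simplex [p,q,r] to [q,r] − [p,r] + [p,q]. For instance
  ∂[3,4,7] = [4,7] − [3,7] + [3,4],
  ∂[2,6,7] = [6,7] − [2,7] + [2,6].
This gives a 18×12 integer matrix of rank 12; reducing to Smith normal form yields diagonal entries (1,1,1,1,1,1,1,1,1,1,1,2).

From H_k ≅ ker(∂_k) / im(∂_{k+1}) we obtain:

  H_0: rank C_0 − rank ∂_1 = 7 − 6 = 1, and the invariant factors of ∂_1 are all 1, so H_0 = Z.
  H_1: rank ker ∂_1 − rank ∂_2 = (18 − 6) − 12 = 0, and ∂_2 has invariant factor 2 > 1, so H_1 = Z/2Z.
  H_2: rank ker ∂_2 − rank ∂_3 = (12 − 12) − 0 = 0, and there is no ∂_3, so H_2 = 0.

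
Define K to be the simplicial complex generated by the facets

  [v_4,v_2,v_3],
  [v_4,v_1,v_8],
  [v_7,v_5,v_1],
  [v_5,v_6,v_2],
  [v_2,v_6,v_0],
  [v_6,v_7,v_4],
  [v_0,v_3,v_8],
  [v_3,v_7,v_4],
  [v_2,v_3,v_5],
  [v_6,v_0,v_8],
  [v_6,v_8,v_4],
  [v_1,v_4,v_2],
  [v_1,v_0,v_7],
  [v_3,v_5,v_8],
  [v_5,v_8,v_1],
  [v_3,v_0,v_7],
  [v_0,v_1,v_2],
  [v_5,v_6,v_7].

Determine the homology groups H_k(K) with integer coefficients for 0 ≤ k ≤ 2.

Fix the vertex order v_0 < v_1 < v_2 < v_3 < v_4 < v_5 < v_6 < v_7 < v_8 and write every simplex with vertices in increasing order. Then dim K = 2 and the simplices of K are:

  0-simplices (9): [v_0], [v_1], [v_2], [v_3], [v_4], [v_5], [v_6], [v_7], [v_8]
  1-simplices (27): (27 of them)
  2-simplices (18): (18 of them)

Hence C_0 ≅ Z^9, C_1 ≅ Z^27, C_2 ≅ Z^18.

Boundary ∂_1: C_1 → C_0 sends each edge [p,q] (with p < q) to q − p.
The 9×27 boundary matrix has rank 8 and Smith normal form diag(1,1,1,1,1,1,1,1).

∂_2: C_2 → C_1 sends each 2-simplex [p,q,r] to [q,r] − [p,r] + [p,q]. For instance
  ∂[v_5,v_6,v_7] = [v_6,v_7] − [v_5,v_7] + [v_5,v_6],
  ∂[v_3,v_5,v_8] = [v_5,v_8] − [v_3,v_8] + [v_3,v_5].
This gives a 27×18 integer matrix of rank 17; reducing to Smith normal form yields diagonal entries (1,1,1,1,1,1,1,1,1,1,1,1,1,1,1,1,1).

Now H_k = ker ∂_k / im ∂_{k+1}, so:

  H_0: rank C_0 − rank ∂_1 = 9 − 8 = 1, and the invariant factors of ∂_1 are all 1, so H_0 ≅ Z.
  H_1: rank ker ∂_1 − rank ∂_2 = (27 − 8) − 17 = 2, and the invariant factors of ∂_2 are all 1, so H_1 ≅ Z^2.
  H_2: rank ker ∂_2 − rank ∂_3 = (18 − 17) − 0 = 1, and there is no ∂_3, so H_2 ≅ Z.

As a check, the Euler characteristic is 9 − 27 + 18 = 0, which agrees with 1 − 2 + 1 = 0.
(K is a triangulation of the torus T^2.)

H_0 ≅ Z,  H_1 ≅ Z^2,  H_2 ≅ Z.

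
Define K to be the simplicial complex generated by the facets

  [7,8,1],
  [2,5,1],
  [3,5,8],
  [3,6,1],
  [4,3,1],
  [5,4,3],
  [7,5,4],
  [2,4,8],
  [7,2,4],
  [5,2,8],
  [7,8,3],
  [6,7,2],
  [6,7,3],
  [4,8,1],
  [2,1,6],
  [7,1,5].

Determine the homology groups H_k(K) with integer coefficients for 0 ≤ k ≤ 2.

Take the total order 1 < 2 < 3 < 4 < 5 < 6 < 7 < 8 on the vertex set. Then K (dimension 2) consists of the simplices:

  0-simplices (8): [1], [2], [3], [4], [5], [6], [7], [8]
  1-simplices (24): (24 of them)
  2-simplices (16): [1,2,5], [1,2,6], [1,3,4], [1,3,6], [1,4,8], [1,5,7], [1,7,8], [2,4,7], [2,4,8], [2,5,8], [2,6,7], [3,4,5], [3,5,8], [3,6,7], [3,7,8], [4,5,7]

giving chain groups C_0 ≅ Z^8, C_1 ≅ Z^24, C_2 ≅ Z^16.

Boundary ∂_1: C_1 → C_0 is given by ∂[p,q] = [q] − [p]. For instance
  ∂[2,7] = [7] − [2].
As a 8×24 matrix over Z this has rank 7, with invariant factors (1,1,1,1,1,1,1).

The boundary map ∂_2: C_2 → C_1 acts by ∂[p,q,r] = [q,r] − [p,r] + [p,q]. For instance
  ∂[1,2,6] = [2,6] − [1,6] + [1,2],
  ∂[4,5,7] = [5,7] − [4,7] + [4,5].
This gives a 24×16 integer matrix of rank 15; reducing to Smith normal form yields diagonal entries (1,1,1,1,1,1,1,1,1,1,1,1,1,1,1).

Now H_k = ker ∂_k / im ∂_{k+1}, so:

  H_0: rank C_0 − rank ∂_1 = 8 − 7 = 1, and the invariant factors of ∂_1 are all 1, so H_0 ≅ Z.
  H_1: rank ker ∂_1 − rank ∂_2 = (24 − 7) − 15 = 2, and the invariant factors of ∂_2 are all 1, so H_1 ≅ Z^2.
  H_2: rank ker ∂_2 − rank ∂_3 = (16 − 15) − 0 = 1, and there is no ∂_3, so H_2 ≅ Z.

(K is a triangulation of the torus T^2.)

H_0 ≅ Z,  H_1 ≅ Z^2,  H_2 ≅ Z.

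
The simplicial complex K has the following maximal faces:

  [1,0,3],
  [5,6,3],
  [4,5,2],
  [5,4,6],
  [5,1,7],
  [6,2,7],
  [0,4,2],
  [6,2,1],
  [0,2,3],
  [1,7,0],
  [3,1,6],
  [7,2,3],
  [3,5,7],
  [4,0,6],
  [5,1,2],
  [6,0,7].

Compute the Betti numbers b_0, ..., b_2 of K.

b_0 = 1, b_1 = 2, b_2 = 1.

Take the total order 0 < 1 < 2 < 3 < 4 < 5 < 6 < 7 on the vertex set. Then K (dimension 2) consists of the simplices:

  0-simplices (8): [0], [1], [2], [3], [4], [5], [6], [7]
  1-simplices (24): (24 of them)
  2-simplices (16): [0,1,3], [0,1,7], [0,2,3], [0,2,4], [0,4,6], [0,6,7], [1,2,5], [1,2,6], [1,3,6], [1,5,7], [2,3,7], [2,4,5], [2,6,7], [3,5,6], [3,5,7], [4,5,6]

Hence C_0 ≅ Z^8, C_1 ≅ Z^24, C_2 ≅ Z^16.

Boundary ∂_1: C_1 → C_0 sends each edge [p,q] (with p < q) to q − p.
This gives a 8×24 integer matrix of rank 7; reducing to Smith normal form yields diagonal entries (1,1,1,1,1,1,1).

The boundary map ∂_2: C_2 → C_1 acts by ∂[p,q,r] = [q,r] − [p,r] + [p,q]. For instance
  ∂[0,6,7] = [6,7] − [0,7] + [0,6],
  ∂[1,2,5] = [2,5] − [1,5] + [1,2].
The 24×16 boundary matrix has rank 15 and Smith normal form diag(1,1,1,1,1,1,1,1,1,1,1,1,1,1,1).

From H_k ≅ ker(∂_k) / im(∂_{k+1}) we obtain:

  H_0: rank C_0 − rank ∂_1 = 8 − 7 = 1, and the invariant factors of ∂_1 are all 1, so H_0 ≅ Z.
  H_1: rank ker ∂_1 − rank ∂_2 = (24 − 7) − 15 = 2, and the invariant factors of ∂_2 are all 1, so H_1 ≅ Z^2.
  H_2: rank ker ∂_2 − rank ∂_3 = (16 − 15) − 0 = 1, and there is no ∂_3, so H_2 ≅ Z.

As a check, the Euler characteristic is 8 − 24 + 16 = 0, which agrees with 1 − 2 + 1 = 0.

Hence the Betti numbers are b_0 = 1, b_1 = 2, b_2 = 1.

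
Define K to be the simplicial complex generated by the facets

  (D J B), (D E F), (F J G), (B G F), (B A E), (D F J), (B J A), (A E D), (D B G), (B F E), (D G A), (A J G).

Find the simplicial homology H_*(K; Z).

H_0 = Z,  H_1 = Z/2Z,  H_2 = 0.

We work with the vertex ordering A < B < D < E < F < G < J. The simplices of K, each written with vertices in increasing order, are:

  0-simplices (7): A, B, D, E, F, G, J
  1-simplices (18): AB, AD, AE, AG, AJ, BD, BE, BF, BG, BJ, DE, DF, DG, DJ, EF, FG, FJ, GJ
  2-simplices (12): ABE, ABJ, ADE, ADG, AGJ, BDG, BDJ, BEF, BFG, DEF, DFJ, FGJ

so the chain groups are C_0 ≅ Z^7, C_1 ≅ Z^18, C_2 ≅ Z^12.

Boundary ∂_1: C_1 → C_0 is given by ∂[p,q] = [q] − [p].
This gives a 7×18 integer matrix of rank 6; reducing to Smith normal form yields diagonal entries (1,1,1,1,1,1).

Boundary ∂_2: C_2 → C_1 acts by ∂[p,q,r] = [q,r] − [p,r] + [p,q]. For instance
  ∂BFG = FG − BG + BF,
  ∂DEF = EF − DF + DE.
As a 18×12 matrix over Z this has rank 12, with invariant factors (1,1,1,1,1,1,1,1,1,1,1,2).

Reading off H_k = ker ∂_k / im ∂_{k+1}:

  H_0: rank C_0 − rank ∂_1 = 7 − 6 = 1, and the invariant factors of ∂_1 are all 1, so H_0 = Z.
  H_1: rank ker ∂_1 − rank ∂_2 = (18 − 6) − 12 = 0, and ∂_2 has invariant factor 2 > 1, so H_1 = Z/2Z.
  H_2: rank ker ∂_2 − rank ∂_3 = (12 − 12) − 0 = 0, and there is no ∂_3, so H_2 = 0.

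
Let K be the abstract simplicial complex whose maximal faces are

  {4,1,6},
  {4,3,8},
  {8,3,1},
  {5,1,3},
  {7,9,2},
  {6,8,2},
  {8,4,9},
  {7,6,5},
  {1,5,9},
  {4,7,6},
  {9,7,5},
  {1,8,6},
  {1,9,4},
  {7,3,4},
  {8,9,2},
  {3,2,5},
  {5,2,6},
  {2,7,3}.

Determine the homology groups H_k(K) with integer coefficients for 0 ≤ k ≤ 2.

H_0 = Z,  H_1 = Z ⊕ Z/2Z,  H_2 = 0.

Order the vertices as 1 < 2 < 3 < 4 < 5 < 6 < 7 < 8 < 9. Listing each simplex with vertices in this order, K has dimension 2 with simplices:

  0-simplices (9): [1], [2], [3], [4], [5], [6], [7], [8], [9]
  1-simplices (27): (27 of them)
  2-simplices (18): [1,3,5], [1,3,8], [1,4,6], [1,4,9], [1,5,9], [1,6,8], [2,3,5], [2,3,7], [2,5,6], [2,6,8], [2,7,9], [2,8,9], [3,4,7], [3,4,8], [4,6,7], [4,8,9], [5,6,7], [5,7,9]

so the chain groups are C_0 ≅ Z^9, C_1 ≅ Z^27, C_2 ≅ Z^18.

Boundary ∂_1: C_1 → C_0 sends each edge [p,q] (with p < q) to q − p.
The 9×27 boundary matrix has rank 8 and Smith normal form diag(1,1,1,1,1,1,1,1).

The boundary map ∂_2: C_2 → C_1 acts by ∂[p,q,r] = [q,r] − [p,r] + [p,q]. For instance
  ∂[2,7,9] = [7,9] − [2,9] + [2,7],
  ∂[5,6,7] = [6,7] − [5,7] + [5,6].
The resulting 27×18 matrix has rank 18, and its Smith normal form has invariant factors (1,1,1,1,1,1,1,1,1,1,1,1,1,1,1,1,1,2).

Reading off H_k = ker ∂_k / im ∂_{k+1}:

  H_0: rank C_0 − rank ∂_1 = 9 − 8 = 1, and the invariant factors of ∂_1 are all 1, so H_0 ≅ Z.
  H_1: rank ker ∂_1 − rank ∂_2 = (27 − 8) − 18 = 1, and ∂_2 has invariant factor 2 > 1, so H_1 ≅ Z ⊕ Z/2Z.
  H_2: rank ker ∂_2 − rank ∂_3 = (18 − 18) − 0 = 0, and there is no ∂_3, so H_2 ≅ 0.

As a check, the Euler characteristic is 9 − 27 + 18 = 0, which agrees with 1 − 1 + 0 = 0.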